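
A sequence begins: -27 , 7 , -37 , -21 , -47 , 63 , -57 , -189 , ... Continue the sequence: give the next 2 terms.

Taking every 2nd term gives 2 separate tracks.
Track A: -27, -37, -47, -57 (linear: a_n = -17 − 10·n).
Track B: 7, -21, 63, -189 (multiplying by -3 each time).
Term 9 comes from track A (its 5th entry): -67.
Position 10 → track B, term 5 = 567.

-67, 567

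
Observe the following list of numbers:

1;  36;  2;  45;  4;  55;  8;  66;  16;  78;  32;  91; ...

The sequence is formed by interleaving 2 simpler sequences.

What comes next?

Positions 1, 3, 5, … form one subsequence and positions 2, 4, 6, … form another.
Track A is 1, 2, 4, 8, 16, 32, which is powers of 2.
Track B is 36, 45, 55, 66, 78, 91, which is the triangular numbers T_8, T_9, ….
Position 13 falls in track A as its term 7, giving 64.

64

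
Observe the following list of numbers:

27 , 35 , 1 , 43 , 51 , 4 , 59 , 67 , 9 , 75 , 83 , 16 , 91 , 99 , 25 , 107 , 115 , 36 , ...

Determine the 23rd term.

The slot pattern repeats as AAB (period 3), so there are 2 interleaved tracks.
Track A: 27, 35, 43, 51, 59, 67, 75, 83, 91, 99, 107, 115. Arithmetic, step +8.
Track B: 1, 4, 9, 16, 25, 36. Perfect squares starting at 1².
The 23rd slot belongs to track A; its 16th term is 147.

147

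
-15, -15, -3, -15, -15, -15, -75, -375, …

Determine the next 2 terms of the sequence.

-15, -15

Reading positions in blocks of 4 reveals the pattern AABB — 2 tracks woven together.
Subsequence A is -15, -15, -15, -15, which is the constant sequence -15.
Subsequence B is -3, -15, -75, -375, which is a geometric progression (common ratio 5).
Term 9 comes from subsequence A (its 5th entry): -15.
The 10th slot belongs to subsequence A; its 6th term is -15.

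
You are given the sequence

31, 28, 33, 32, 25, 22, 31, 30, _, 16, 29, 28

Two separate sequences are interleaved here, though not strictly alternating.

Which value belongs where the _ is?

Reading positions in blocks of 4 reveals the pattern AABB — 2 tracks woven together.
Track A: 31, 28, 25, 22, ?, 16. Arithmetic with common difference −3.
Track B: 33, 32, 31, 30, 29, 28. Arithmetic with common difference −1.
Track A's pattern makes the blank 19.

19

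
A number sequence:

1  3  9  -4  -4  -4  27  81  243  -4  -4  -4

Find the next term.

Reading positions in blocks of 6 reveals the pattern AAABBB — 2 tracks woven together.
Track A is 1, 3, 9, 27, 81, 243, which is multiplying by 3 each time.
Track B is -4, -4, -4, -4, -4, -4, which is the constant sequence -4.
The 13th slot belongs to track A; its 7th term is 729.

729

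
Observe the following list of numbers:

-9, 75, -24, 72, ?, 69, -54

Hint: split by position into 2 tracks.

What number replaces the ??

Odd-indexed and even-indexed terms follow separate rules.
Stream A = -9, -24, ?, -54: subtracting 15 each time.
Stream B = 75, 72, 69: arithmetic with common difference −3.
The gap is stream A's term 3; the rule gives -39.

-39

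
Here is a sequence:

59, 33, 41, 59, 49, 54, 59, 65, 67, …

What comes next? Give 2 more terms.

59, 81

Read the sequence 3 terms at a time; column i is its own pattern.
Stream A is 59, 59, 59, which is always 59.
Stream B is 33, 49, 65, which is adding 16 each time.
Stream C is 41, 54, 67, which is adding 13 each time.
The 10th slot belongs to stream A; its 4th term is 59.
Position 11 → stream B, term 4 = 81.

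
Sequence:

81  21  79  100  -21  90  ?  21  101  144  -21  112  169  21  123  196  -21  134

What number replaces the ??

Read the sequence 3 terms at a time; column i is its own pattern.
Subsequence A: 81, 100, ?, 144, 169, 196 — perfect squares starting at 9².
Subsequence B: 21, -21, 21, -21, 21, -21 — alternating ±21.
Subsequence C: 79, 90, 101, 112, 123, 134 — adding 11 each time.
Subsequence A's pattern makes the blank 121.

121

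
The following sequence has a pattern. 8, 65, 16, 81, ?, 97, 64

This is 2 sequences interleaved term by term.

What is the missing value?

32

Taking every 2nd term gives 2 separate tracks.
Track A is 8, 16, ?, 64, which is successive powers of 2.
Track B is 65, 81, 97, which is linear: a_n = 49 + 16·n.
Filling track A at index 3 by its rule yields 32.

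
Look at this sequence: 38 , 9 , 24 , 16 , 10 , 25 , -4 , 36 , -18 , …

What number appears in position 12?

Split by position mod 2 into 2 tracks.
Track A: 38, 24, 10, -4, -18 — subtracting 14 each time.
Track B: 9, 16, 25, 36 — the squares 3², 4², 5², ….
The 12th slot belongs to track B; its 6th term is 64.

64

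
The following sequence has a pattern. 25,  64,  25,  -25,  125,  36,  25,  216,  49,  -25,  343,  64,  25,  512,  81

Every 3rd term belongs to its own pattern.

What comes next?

-25

Split by position mod 3: positions 1, 4, 7, … form one track, and each other residue class forms its own.
Track A = 25, -25, 25, -25, 25: the oscillation 25·(−1)^(n+1).
Track B = 64, 125, 216, 343, 512: consecutive cubes n³ from n = 4.
Track C = 25, 36, 49, 64, 81: the squares 5², 6², 7², ….
The 16th slot belongs to track A; its 6th term is -25.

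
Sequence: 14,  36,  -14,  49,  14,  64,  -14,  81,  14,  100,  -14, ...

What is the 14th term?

Odd-indexed and even-indexed terms follow separate rules.
Track A: 14, -14, 14, -14, 14, -14 — oscillating between 14 and -14.
Track B: 36, 49, 64, 81, 100 — the squares 6², 7², 8², ….
Term 14 comes from track B (its 7th entry): 144.

144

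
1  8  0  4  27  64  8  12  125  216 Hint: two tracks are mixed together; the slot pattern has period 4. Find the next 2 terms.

16, 20

Reading positions in blocks of 4 reveals the pattern AABB — 2 tracks woven together.
Subsequence A: 1, 8, 27, 64, 125, 216 (perfect cubes starting at 1³).
Subsequence B: 0, 4, 8, 12 (arithmetic, step +4).
Term 11 comes from subsequence B (its 5th entry): 16.
Position 12 falls in subsequence B as its term 6, giving 20.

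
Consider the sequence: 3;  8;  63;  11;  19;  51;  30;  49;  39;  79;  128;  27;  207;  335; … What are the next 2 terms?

Reading positions in blocks of 3 reveals the pattern AAB — 2 tracks woven together.
Track A: 3, 8, 11, 19, 30, 49, 79, 128, 207, 335 (a Fibonacci-like recurrence a_n = a_{n-1} + a_{n-2}).
Track B: 63, 51, 39, 27 (arithmetic, step −12).
Term 15 comes from track B (its 5th entry): 15.
Term 16 comes from track A (its 11th entry): 542.

15, 542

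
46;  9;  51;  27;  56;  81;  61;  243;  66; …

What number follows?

729

Taking every 2nd term gives 2 separate tracks.
Subsequence A: 46, 51, 56, 61, 66 (arithmetic, step +5).
Subsequence B: 9, 27, 81, 243 (powers of 3).
Position 10 → subsequence B, term 5 = 729.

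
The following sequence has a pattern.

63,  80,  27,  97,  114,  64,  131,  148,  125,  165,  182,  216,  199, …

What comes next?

Positions follow the repeating pattern AAB; grouping by letter gives 2 tracks.
Track A: 63, 80, 97, 114, 131, 148, 165, 182, 199. Linear: a_n = 46 + 17·n.
Track B: 27, 64, 125, 216. Consecutive cubes n³ from n = 3.
Position 14 falls in track A as its term 10, giving 216.

216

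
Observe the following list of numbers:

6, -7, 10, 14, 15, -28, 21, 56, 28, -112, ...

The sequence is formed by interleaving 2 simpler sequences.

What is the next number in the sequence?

Positions 1, 3, 5, … form one subsequence and positions 2, 4, 6, … form another.
Track A: 6, 10, 15, 21, 28 — triangular numbers n(n+1)/2 for n = 3, 4, ….
Track B: -7, 14, -28, 56, -112 — geometric with ratio -2.
Term 11 comes from track A (its 6th entry): 36.

36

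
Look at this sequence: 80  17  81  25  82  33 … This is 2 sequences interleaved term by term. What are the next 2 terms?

83, 41

Taking every 2nd term gives 2 separate tracks.
Track A is 80, 81, 82, which is arithmetic, step +1.
Track B is 17, 25, 33, which is arithmetic with common difference +8.
Position 7 → track A, term 4 = 83.
The 8th slot belongs to track B; its 4th term is 41.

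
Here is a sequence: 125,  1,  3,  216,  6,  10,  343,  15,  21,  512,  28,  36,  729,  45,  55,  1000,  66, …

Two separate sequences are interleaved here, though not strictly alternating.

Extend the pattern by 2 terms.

78, 1331

Positions follow the repeating pattern ABB; grouping by letter gives 2 tracks.
Stream A = 125, 216, 343, 512, 729, 1000: perfect cubes starting at 5³.
Stream B = 1, 3, 6, 10, 15, 21, 28, 36, 45, 55, 66: triangular numbers n(n+1)/2 for n = 1, 2, ….
The 18th slot belongs to stream B; its 12th term is 78.
Term 19 comes from stream A (its 7th entry): 1331.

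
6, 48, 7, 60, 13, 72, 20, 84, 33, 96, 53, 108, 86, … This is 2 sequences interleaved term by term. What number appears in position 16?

Odd-indexed and even-indexed terms follow separate rules.
Track A: 6, 7, 13, 20, 33, 53, 86 (Fibonacci-style (each term is the sum of the two before it)).
Track B: 48, 60, 72, 84, 96, 108 (arithmetic, step +12).
Position 16 → track B, term 8 = 132.

132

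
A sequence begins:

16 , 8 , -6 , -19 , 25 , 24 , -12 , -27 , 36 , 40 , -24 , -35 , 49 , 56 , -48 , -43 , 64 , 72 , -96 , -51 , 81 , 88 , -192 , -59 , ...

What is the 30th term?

Split by position mod 4: positions 1, 5, 9, … form one track, and each other residue class forms its own.
Stream A = 16, 25, 36, 49, 64, 81: perfect squares starting at 4².
Stream B = 8, 24, 40, 56, 72, 88: arithmetic, step +16.
Stream C = -6, -12, -24, -48, -96, -192: a geometric progression (common ratio 2).
Stream D = -19, -27, -35, -43, -51, -59: linear: a_n = -11 − 8·n.
The 30th slot belongs to stream B; its 8th term is 120.

120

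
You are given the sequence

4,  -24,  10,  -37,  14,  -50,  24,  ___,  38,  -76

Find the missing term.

The terms cycle through 2 interleaved subsequences.
Stream A: 4, 10, 14, 24, 38. Fibonacci-style (each term is the sum of the two before it).
Stream B: -24, -37, -50, ?, -76. Linear: a_n = -11 − 13·n.
So the missing entry in stream B is -63.

-63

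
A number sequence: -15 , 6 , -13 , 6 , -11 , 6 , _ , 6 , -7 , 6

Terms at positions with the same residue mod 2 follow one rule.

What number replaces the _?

-9

The terms cycle through 2 interleaved subsequences.
Track A: -15, -13, -11, ?, -7 — arithmetic, step +2.
Track B: 6, 6, 6, 6, 6 — constant 6.
Filling track A at index 4 by its rule yields -9.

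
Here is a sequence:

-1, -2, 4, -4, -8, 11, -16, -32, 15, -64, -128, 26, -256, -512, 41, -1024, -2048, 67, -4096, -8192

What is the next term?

Reading positions in blocks of 3 reveals the pattern AAB — 2 tracks woven together.
Stream A: -1, -2, -4, -8, -16, -32, -64, -128, -256, -512, -1024, -2048, -4096, -8192 — multiplying by 2 each time.
Stream B: 4, 11, 15, 26, 41, 67 — a Fibonacci-like recurrence a_n = a_{n-1} + a_{n-2}.
Position 21 falls in stream B as its term 7, giving 108.

108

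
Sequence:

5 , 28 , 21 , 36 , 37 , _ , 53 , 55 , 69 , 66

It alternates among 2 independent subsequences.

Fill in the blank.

45

Positions 1, 3, 5, … form one subsequence and positions 2, 4, 6, … form another.
Stream A: 5, 21, 37, 53, 69. Linear: a_n = -11 + 16·n.
Stream B: 28, 36, ?, 55, 66. Triangular numbers starting at T_7.
So the missing entry in stream B is 45.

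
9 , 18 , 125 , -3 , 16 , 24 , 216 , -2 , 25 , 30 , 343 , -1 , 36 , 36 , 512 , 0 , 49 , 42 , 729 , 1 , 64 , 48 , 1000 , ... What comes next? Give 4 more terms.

2, 81, 54, 1331

Read the sequence 4 terms at a time; column i is its own pattern.
Track A = 9, 16, 25, 36, 49, 64: the squares 3², 4², 5², ….
Track B = 18, 24, 30, 36, 42, 48: adding 6 each time.
Track C = 125, 216, 343, 512, 729, 1000: perfect cubes starting at 5³.
Track D = -3, -2, -1, 0, 1: arithmetic, step +1.
Term 24 comes from track D (its 6th entry): 2.
The 25th slot belongs to track A; its 7th term is 81.
Position 26 falls in track B as its term 7, giving 54.
Position 27 falls in track C as its term 7, giving 1331.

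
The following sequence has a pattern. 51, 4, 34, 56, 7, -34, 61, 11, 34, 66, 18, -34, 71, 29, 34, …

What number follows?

Split by position mod 3 into 3 tracks.
Track A: 51, 56, 61, 66, 71 — arithmetic with common difference +5.
Track B: 4, 7, 11, 18, 29 — each term equals the sum of the previous two.
Track C: 34, -34, 34, -34, 34 — the oscillation 34·(−1)^(n+1).
The 16th slot belongs to track A; its 6th term is 76.

76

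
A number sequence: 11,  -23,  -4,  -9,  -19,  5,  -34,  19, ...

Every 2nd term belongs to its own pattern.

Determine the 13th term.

Taking every 2nd term gives 2 separate tracks.
Stream A: 11, -4, -19, -34. Arithmetic, step −15.
Stream B: -23, -9, 5, 19. Linear: a_n = -37 + 14·n.
Position 13 falls in stream A as its term 7, giving -79.

-79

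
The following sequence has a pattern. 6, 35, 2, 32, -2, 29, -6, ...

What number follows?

Taking every 2nd term gives 2 separate tracks.
Track A = 6, 2, -2, -6: arithmetic with common difference −4.
Track B = 35, 32, 29: arithmetic, step −3.
The 8th slot belongs to track B; its 4th term is 26.

26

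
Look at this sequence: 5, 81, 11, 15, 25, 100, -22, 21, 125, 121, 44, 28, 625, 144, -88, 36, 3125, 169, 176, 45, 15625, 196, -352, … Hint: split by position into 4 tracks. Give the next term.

Taking every 4th term gives 4 separate tracks.
Subsequence A = 5, 25, 125, 625, 3125, 15625: successive powers of 5.
Subsequence B = 81, 100, 121, 144, 169, 196: perfect squares starting at 9².
Subsequence C = 11, -22, 44, -88, 176, -352: multiplying by -2 each time.
Subsequence D = 15, 21, 28, 36, 45: the triangular numbers T_5, T_6, ….
Term 24 comes from subsequence D (its 6th entry): 55.

55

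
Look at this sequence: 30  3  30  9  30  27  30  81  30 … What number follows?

243

Odd-indexed and even-indexed terms follow separate rules.
Track A = 30, 30, 30, 30, 30: constant 30.
Track B = 3, 9, 27, 81: powers 3^1, 3^2, 3^3, ….
Term 10 comes from track B (its 5th entry): 243.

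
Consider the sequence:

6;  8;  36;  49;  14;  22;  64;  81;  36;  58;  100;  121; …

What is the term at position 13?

94

Positions follow the repeating pattern AABB; grouping by letter gives 2 tracks.
Subsequence A = 6, 8, 14, 22, 36, 58: a Fibonacci-like recurrence a_n = a_{n-1} + a_{n-2}.
Subsequence B = 36, 49, 64, 81, 100, 121: perfect squares starting at 6².
Term 13 comes from subsequence A (its 7th entry): 94.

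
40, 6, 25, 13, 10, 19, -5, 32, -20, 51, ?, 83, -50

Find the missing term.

-35

The terms cycle through 2 interleaved subsequences.
Track A: 40, 25, 10, -5, -20, ?, -50 (linear: a_n = 55 − 15·n).
Track B: 6, 13, 19, 32, 51, 83 (each term equals the sum of the previous two).
Track A's pattern makes the blank -35.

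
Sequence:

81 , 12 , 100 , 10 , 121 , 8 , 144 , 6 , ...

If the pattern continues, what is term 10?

Taking every 2nd term gives 2 separate tracks.
Subsequence A: 81, 100, 121, 144 — the squares 9², 10², 11², ….
Subsequence B: 12, 10, 8, 6 — arithmetic, step −2.
Position 10 → subsequence B, term 5 = 4.

4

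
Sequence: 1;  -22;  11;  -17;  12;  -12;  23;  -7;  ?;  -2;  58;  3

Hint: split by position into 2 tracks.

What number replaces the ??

35

The terms cycle through 2 interleaved subsequences.
Subsequence A is 1, 11, 12, 23, ?, 58, which is each term equals the sum of the previous two.
Subsequence B is -22, -17, -12, -7, -2, 3, which is arithmetic with common difference +5.
Filling subsequence A at index 5 by its rule yields 35.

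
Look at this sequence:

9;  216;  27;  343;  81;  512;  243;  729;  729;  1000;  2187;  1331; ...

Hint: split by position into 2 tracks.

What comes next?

6561

Taking every 2nd term gives 2 separate tracks.
Stream A: 9, 27, 81, 243, 729, 2187. Successive powers of 3.
Stream B: 216, 343, 512, 729, 1000, 1331. Perfect cubes starting at 6³.
Position 13 → stream A, term 7 = 6561.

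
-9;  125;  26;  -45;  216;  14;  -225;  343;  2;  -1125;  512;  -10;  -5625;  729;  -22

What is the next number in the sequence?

The terms cycle through 3 interleaved subsequences.
Subsequence A is -9, -45, -225, -1125, -5625, which is multiplying by 5 each time.
Subsequence B is 125, 216, 343, 512, 729, which is perfect cubes starting at 5³.
Subsequence C is 26, 14, 2, -10, -22, which is arithmetic with common difference −12.
Position 16 falls in subsequence A as its term 6, giving -28125.

-28125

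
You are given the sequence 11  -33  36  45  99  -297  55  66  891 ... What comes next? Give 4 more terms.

-2673, 78, 91, 8019

The slot pattern repeats as AABB (period 4), so there are 2 interleaved tracks.
Track A is 11, -33, 99, -297, 891, which is a geometric progression (common ratio -3).
Track B is 36, 45, 55, 66, which is triangular numbers starting at T_8.
The 10th slot belongs to track A; its 6th term is -2673.
Position 11 → track B, term 5 = 78.
The 12th slot belongs to track B; its 6th term is 91.
The 13th slot belongs to track A; its 7th term is 8019.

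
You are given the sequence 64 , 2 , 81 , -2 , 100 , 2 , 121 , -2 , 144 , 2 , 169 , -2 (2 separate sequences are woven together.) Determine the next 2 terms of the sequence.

196, 2

Odd-indexed and even-indexed terms follow separate rules.
Track A is 64, 81, 100, 121, 144, 169, which is the squares 8², 9², 10², ….
Track B is 2, -2, 2, -2, 2, -2, which is the oscillation 2·(−1)^(n+1).
Position 13 → track A, term 7 = 196.
Position 14 → track B, term 7 = 2.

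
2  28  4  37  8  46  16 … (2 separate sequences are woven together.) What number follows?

Positions 1, 3, 5, … form one subsequence and positions 2, 4, 6, … form another.
Track A is 2, 4, 8, 16, which is powers of 2.
Track B is 28, 37, 46, which is adding 9 each time.
Term 8 comes from track B (its 4th entry): 55.

55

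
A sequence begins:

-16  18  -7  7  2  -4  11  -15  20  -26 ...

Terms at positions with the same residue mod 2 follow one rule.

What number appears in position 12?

-37

Positions 1, 3, 5, … form one subsequence and positions 2, 4, 6, … form another.
Stream A = -16, -7, 2, 11, 20: linear: a_n = -25 + 9·n.
Stream B = 18, 7, -4, -15, -26: arithmetic with common difference −11.
The 12th slot belongs to stream B; its 6th term is -37.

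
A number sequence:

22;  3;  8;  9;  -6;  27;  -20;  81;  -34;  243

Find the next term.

-48

Split by position mod 2 into 2 tracks.
Subsequence A: 22, 8, -6, -20, -34 — linear: a_n = 36 − 14·n.
Subsequence B: 3, 9, 27, 81, 243 — powers of 3.
The 11th slot belongs to subsequence A; its 6th term is -48.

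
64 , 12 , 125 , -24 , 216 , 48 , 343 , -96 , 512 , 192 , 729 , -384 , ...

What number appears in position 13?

1000

Odd-indexed and even-indexed terms follow separate rules.
Track A: 64, 125, 216, 343, 512, 729 — the cubes 4³, 5³, 6³, ….
Track B: 12, -24, 48, -96, 192, -384 — multiplying by -2 each time.
Position 13 → track A, term 7 = 1000.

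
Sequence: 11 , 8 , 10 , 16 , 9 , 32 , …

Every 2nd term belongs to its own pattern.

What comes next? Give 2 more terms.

8, 64

Split by position mod 2 into 2 tracks.
Track A is 11, 10, 9, which is subtracting 1 each time.
Track B is 8, 16, 32, which is powers of 2.
The 7th slot belongs to track A; its 4th term is 8.
Term 8 comes from track B (its 4th entry): 64.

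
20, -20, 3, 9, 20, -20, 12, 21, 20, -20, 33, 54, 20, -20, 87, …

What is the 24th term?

966

The slot pattern repeats as AABB (period 4), so there are 2 interleaved tracks.
Track A is 20, -20, 20, -20, 20, -20, 20, -20, which is the oscillation 20·(−1)^(n+1).
Track B is 3, 9, 12, 21, 33, 54, 87, which is Fibonacci-style (each term is the sum of the two before it).
The 24th slot belongs to track B; its 12th term is 966.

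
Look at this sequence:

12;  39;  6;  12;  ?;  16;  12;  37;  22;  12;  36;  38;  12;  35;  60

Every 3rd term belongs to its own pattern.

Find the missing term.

38

The terms cycle through 3 interleaved subsequences.
Subsequence A: 12, 12, 12, 12, 12. Always 12.
Subsequence B: 39, ?, 37, 36, 35. Arithmetic, step −1.
Subsequence C: 6, 16, 22, 38, 60. Each term equals the sum of the previous two.
The gap is subsequence B's term 2; the rule gives 38.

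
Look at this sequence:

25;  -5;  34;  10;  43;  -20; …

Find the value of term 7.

52

Odd-indexed and even-indexed terms follow separate rules.
Track A: 25, 34, 43 (arithmetic with common difference +9).
Track B: -5, 10, -20 (multiplying by -2 each time).
The 7th slot belongs to track A; its 4th term is 52.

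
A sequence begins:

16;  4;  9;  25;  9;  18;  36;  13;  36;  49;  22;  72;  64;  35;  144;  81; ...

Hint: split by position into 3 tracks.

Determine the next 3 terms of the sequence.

Taking every 3rd term gives 3 separate tracks.
Stream A is 16, 25, 36, 49, 64, 81, which is perfect squares starting at 4².
Stream B is 4, 9, 13, 22, 35, which is a Fibonacci-like recurrence a_n = a_{n-1} + a_{n-2}.
Stream C is 9, 18, 36, 72, 144, which is geometric with ratio 2.
Position 17 falls in stream B as its term 6, giving 57.
The 18th slot belongs to stream C; its 6th term is 288.
Position 19 → stream A, term 7 = 100.

57, 288, 100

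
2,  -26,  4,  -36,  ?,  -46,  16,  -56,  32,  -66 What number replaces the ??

Split by position mod 2 into 2 tracks.
Track A = 2, 4, ?, 16, 32: powers 2^1, 2^2, 2^3, ….
Track B = -26, -36, -46, -56, -66: arithmetic with common difference −10.
So the missing entry in track A is 8.

8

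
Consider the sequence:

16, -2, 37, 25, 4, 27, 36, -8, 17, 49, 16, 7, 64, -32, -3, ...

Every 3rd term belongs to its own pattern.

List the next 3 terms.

Taking every 3rd term gives 3 separate tracks.
Track A: 16, 25, 36, 49, 64 — consecutive squares n² from n = 4.
Track B: -2, 4, -8, 16, -32 — a geometric progression (common ratio -2).
Track C: 37, 27, 17, 7, -3 — subtracting 10 each time.
Position 16 → track A, term 6 = 81.
Term 17 comes from track B (its 6th entry): 64.
The 18th slot belongs to track C; its 6th term is -13.

81, 64, -13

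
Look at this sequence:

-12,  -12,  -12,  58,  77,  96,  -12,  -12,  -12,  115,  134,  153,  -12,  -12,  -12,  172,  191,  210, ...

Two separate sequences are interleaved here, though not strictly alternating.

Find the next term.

Positions follow the repeating pattern AAABBB; grouping by letter gives 2 tracks.
Subsequence A is -12, -12, -12, -12, -12, -12, -12, -12, -12, which is constant -12.
Subsequence B is 58, 77, 96, 115, 134, 153, 172, 191, 210, which is arithmetic, step +19.
The 19th slot belongs to subsequence A; its 10th term is -12.

-12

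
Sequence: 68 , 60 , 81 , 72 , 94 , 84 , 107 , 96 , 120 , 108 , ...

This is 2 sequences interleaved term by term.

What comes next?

The terms cycle through 2 interleaved subsequences.
Track A = 68, 81, 94, 107, 120: arithmetic, step +13.
Track B = 60, 72, 84, 96, 108: arithmetic, step +12.
Position 11 falls in track A as its term 6, giving 133.

133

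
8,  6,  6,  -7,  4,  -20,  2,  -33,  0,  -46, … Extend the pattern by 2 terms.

The terms cycle through 2 interleaved subsequences.
Subsequence A = 8, 6, 4, 2, 0: arithmetic, step −2.
Subsequence B = 6, -7, -20, -33, -46: arithmetic with common difference −13.
Position 11 falls in subsequence A as its term 6, giving -2.
Term 12 comes from subsequence B (its 6th entry): -59.

-2, -59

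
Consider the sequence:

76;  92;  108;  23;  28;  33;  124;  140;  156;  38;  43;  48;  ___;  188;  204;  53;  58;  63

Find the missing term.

Reading positions in blocks of 6 reveals the pattern AAABBB — 2 tracks woven together.
Track A: 76, 92, 108, 124, 140, 156, ?, 188, 204 (arithmetic, step +16).
Track B: 23, 28, 33, 38, 43, 48, 53, 58, 63 (linear: a_n = 18 + 5·n).
The gap is track A's term 7; the rule gives 172.

172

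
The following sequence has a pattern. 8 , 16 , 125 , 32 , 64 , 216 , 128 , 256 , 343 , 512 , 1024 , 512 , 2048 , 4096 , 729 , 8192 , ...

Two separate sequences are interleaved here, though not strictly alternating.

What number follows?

Reading positions in blocks of 3 reveals the pattern AAB — 2 tracks woven together.
Track A = 8, 16, 32, 64, 128, 256, 512, 1024, 2048, 4096, 8192: successive powers of 2.
Track B = 125, 216, 343, 512, 729: the cubes 5³, 6³, 7³, ….
Term 17 comes from track A (its 12th entry): 16384.

16384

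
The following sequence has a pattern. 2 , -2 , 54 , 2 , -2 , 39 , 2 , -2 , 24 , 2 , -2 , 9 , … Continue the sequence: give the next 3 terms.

Positions follow the repeating pattern AAB; grouping by letter gives 2 tracks.
Track A: 2, -2, 2, -2, 2, -2, 2, -2 (oscillating between 2 and -2).
Track B: 54, 39, 24, 9 (linear: a_n = 69 − 15·n).
The 13th slot belongs to track A; its 9th term is 2.
The 14th slot belongs to track A; its 10th term is -2.
Position 15 falls in track B as its term 5, giving -6.

2, -2, -6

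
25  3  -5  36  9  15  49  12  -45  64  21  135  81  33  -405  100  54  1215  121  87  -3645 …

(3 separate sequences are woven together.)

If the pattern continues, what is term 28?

196

Read the sequence 3 terms at a time; column i is its own pattern.
Track A: 25, 36, 49, 64, 81, 100, 121 (consecutive squares n² from n = 5).
Track B: 3, 9, 12, 21, 33, 54, 87 (each term equals the sum of the previous two).
Track C: -5, 15, -45, 135, -405, 1215, -3645 (multiplying by -3 each time).
The 28th slot belongs to track A; its 10th term is 196.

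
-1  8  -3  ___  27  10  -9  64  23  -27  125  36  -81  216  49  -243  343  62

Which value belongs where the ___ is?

The terms cycle through 3 interleaved subsequences.
Track A = -1, ?, -9, -27, -81, -243: geometric, ×3 each step.
Track B = 8, 27, 64, 125, 216, 343: perfect cubes starting at 2³.
Track C = -3, 10, 23, 36, 49, 62: linear: a_n = -16 + 13·n.
Track A's pattern makes the blank -3.

-3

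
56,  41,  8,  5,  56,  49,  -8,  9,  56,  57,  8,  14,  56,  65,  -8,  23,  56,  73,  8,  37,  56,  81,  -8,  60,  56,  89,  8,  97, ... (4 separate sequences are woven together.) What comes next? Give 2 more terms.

Split by position mod 4: positions 1, 5, 9, … form one track, and each other residue class forms its own.
Subsequence A: 56, 56, 56, 56, 56, 56, 56. The constant sequence 56.
Subsequence B: 41, 49, 57, 65, 73, 81, 89. Adding 8 each time.
Subsequence C: 8, -8, 8, -8, 8, -8, 8. Alternating ±8.
Subsequence D: 5, 9, 14, 23, 37, 60, 97. Each term equals the sum of the previous two.
Position 29 falls in subsequence A as its term 8, giving 56.
Position 30 → subsequence B, term 8 = 97.

56, 97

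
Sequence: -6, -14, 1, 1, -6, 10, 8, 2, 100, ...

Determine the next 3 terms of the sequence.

The terms cycle through 3 interleaved subsequences.
Stream A is -6, 1, 8, which is adding 7 each time.
Stream B is -14, -6, 2, which is arithmetic with common difference +8.
Stream C is 1, 10, 100, which is successive powers of 10.
The 10th slot belongs to stream A; its 4th term is 15.
Term 11 comes from stream B (its 4th entry): 10.
Term 12 comes from stream C (its 4th entry): 1000.

15, 10, 1000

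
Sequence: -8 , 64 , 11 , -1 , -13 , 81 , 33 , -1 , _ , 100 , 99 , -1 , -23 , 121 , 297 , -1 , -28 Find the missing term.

-18

Split by position mod 4: positions 1, 5, 9, … form one track, and each other residue class forms its own.
Track A: -8, -13, ?, -23, -28. Linear: a_n = -3 − 5·n.
Track B: 64, 81, 100, 121. The squares 8², 9², 10², ….
Track C: 11, 33, 99, 297. Geometric with ratio 3.
Track D: -1, -1, -1, -1. Constant -1.
Track A's pattern makes the blank -18.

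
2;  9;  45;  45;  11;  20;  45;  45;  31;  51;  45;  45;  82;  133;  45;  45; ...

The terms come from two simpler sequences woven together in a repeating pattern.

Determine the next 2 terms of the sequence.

215, 348

Positions follow the repeating pattern AABB; grouping by letter gives 2 tracks.
Subsequence A is 2, 9, 11, 20, 31, 51, 82, 133, which is Fibonacci-style (each term is the sum of the two before it).
Subsequence B is 45, 45, 45, 45, 45, 45, 45, 45, which is the constant sequence 45.
Term 17 comes from subsequence A (its 9th entry): 215.
Position 18 → subsequence A, term 10 = 348.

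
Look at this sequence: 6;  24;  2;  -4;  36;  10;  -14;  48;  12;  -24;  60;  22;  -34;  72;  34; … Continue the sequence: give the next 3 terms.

Split by position mod 3 into 3 tracks.
Subsequence A: 6, -4, -14, -24, -34 (arithmetic with common difference −10).
Subsequence B: 24, 36, 48, 60, 72 (arithmetic with common difference +12).
Subsequence C: 2, 10, 12, 22, 34 (a Fibonacci-like recurrence a_n = a_{n-1} + a_{n-2}).
Position 16 → subsequence A, term 6 = -44.
Position 17 falls in subsequence B as its term 6, giving 84.
Position 18 → subsequence C, term 6 = 56.

-44, 84, 56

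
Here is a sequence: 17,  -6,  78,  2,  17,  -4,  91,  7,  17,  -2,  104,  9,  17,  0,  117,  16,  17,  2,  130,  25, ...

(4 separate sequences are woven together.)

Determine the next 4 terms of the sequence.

17, 4, 143, 41

Taking every 4th term gives 4 separate tracks.
Stream A = 17, 17, 17, 17, 17: the constant sequence 17.
Stream B = -6, -4, -2, 0, 2: arithmetic with common difference +2.
Stream C = 78, 91, 104, 117, 130: linear: a_n = 65 + 13·n.
Stream D = 2, 7, 9, 16, 25: a Fibonacci-like recurrence a_n = a_{n-1} + a_{n-2}.
Position 21 → stream A, term 6 = 17.
Position 22 → stream B, term 6 = 4.
The 23rd slot belongs to stream C; its 6th term is 143.
The 24th slot belongs to stream D; its 6th term is 41.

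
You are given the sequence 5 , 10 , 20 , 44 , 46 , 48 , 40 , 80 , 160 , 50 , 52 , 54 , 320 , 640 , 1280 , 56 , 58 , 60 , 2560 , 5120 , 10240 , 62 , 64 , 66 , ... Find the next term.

20480

The slot pattern repeats as AAABBB (period 6), so there are 2 interleaved tracks.
Track A: 5, 10, 20, 40, 80, 160, 320, 640, 1280, 2560, 5120, 10240 — multiplying by 2 each time.
Track B: 44, 46, 48, 50, 52, 54, 56, 58, 60, 62, 64, 66 — arithmetic, step +2.
Position 25 → track A, term 13 = 20480.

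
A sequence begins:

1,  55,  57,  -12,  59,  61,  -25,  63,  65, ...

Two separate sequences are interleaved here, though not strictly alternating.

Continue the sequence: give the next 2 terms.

Positions follow the repeating pattern ABB; grouping by letter gives 2 tracks.
Stream A: 1, -12, -25. Subtracting 13 each time.
Stream B: 55, 57, 59, 61, 63, 65. Linear: a_n = 53 + 2·n.
Position 10 falls in stream A as its term 4, giving -38.
Position 11 → stream B, term 7 = 67.

-38, 67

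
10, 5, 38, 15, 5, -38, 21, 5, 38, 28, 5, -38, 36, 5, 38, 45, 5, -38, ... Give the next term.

55

Taking every 3rd term gives 3 separate tracks.
Stream A: 10, 15, 21, 28, 36, 45. Triangular numbers n(n+1)/2 for n = 4, 5, ….
Stream B: 5, 5, 5, 5, 5, 5. The constant sequence 5.
Stream C: 38, -38, 38, -38, 38, -38. Oscillating between 38 and -38.
Position 19 falls in stream A as its term 7, giving 55.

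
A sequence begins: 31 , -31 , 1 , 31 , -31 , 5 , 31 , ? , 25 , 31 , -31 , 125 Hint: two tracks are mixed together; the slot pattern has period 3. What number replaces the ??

The slot pattern repeats as AAB (period 3), so there are 2 interleaved tracks.
Track A: 31, -31, 31, -31, 31, ?, 31, -31 — alternating ±31.
Track B: 1, 5, 25, 125 — powers 5^0, 5^1, 5^2, ….
So the missing entry in track A is -31.

-31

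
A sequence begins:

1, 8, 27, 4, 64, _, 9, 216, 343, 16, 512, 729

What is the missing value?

The slot pattern repeats as ABB (period 3), so there are 2 interleaved tracks.
Stream A = 1, 4, 9, 16: the squares 1², 2², 3², ….
Stream B = 8, 27, 64, ?, 216, 343, 512, 729: consecutive cubes n³ from n = 2.
The gap is stream B's term 4; the rule gives 125.

125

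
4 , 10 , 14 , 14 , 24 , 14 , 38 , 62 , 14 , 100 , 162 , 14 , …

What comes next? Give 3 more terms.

262, 424, 14

Reading positions in blocks of 3 reveals the pattern AAB — 2 tracks woven together.
Stream A is 4, 10, 14, 24, 38, 62, 100, 162, which is Fibonacci-style (each term is the sum of the two before it).
Stream B is 14, 14, 14, 14, which is the constant sequence 14.
Term 13 comes from stream A (its 9th entry): 262.
Term 14 comes from stream A (its 10th entry): 424.
Term 15 comes from stream B (its 5th entry): 14.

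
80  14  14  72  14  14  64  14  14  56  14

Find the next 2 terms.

14, 48

The slot pattern repeats as ABB (period 3), so there are 2 interleaved tracks.
Subsequence A: 80, 72, 64, 56 (arithmetic with common difference −8).
Subsequence B: 14, 14, 14, 14, 14, 14, 14 (constant 14).
Position 12 → subsequence B, term 8 = 14.
Term 13 comes from subsequence A (its 5th entry): 48.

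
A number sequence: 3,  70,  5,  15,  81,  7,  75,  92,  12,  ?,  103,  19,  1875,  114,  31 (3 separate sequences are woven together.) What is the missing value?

Split by position mod 3: positions 1, 4, 7, … form one track, and each other residue class forms its own.
Track A: 3, 15, 75, ?, 1875. Geometric with ratio 5.
Track B: 70, 81, 92, 103, 114. Adding 11 each time.
Track C: 5, 7, 12, 19, 31. Fibonacci-style (each term is the sum of the two before it).
The gap is track A's term 4; the rule gives 375.

375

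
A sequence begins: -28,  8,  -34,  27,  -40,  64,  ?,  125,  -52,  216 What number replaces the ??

-46

The terms cycle through 2 interleaved subsequences.
Track A = -28, -34, -40, ?, -52: linear: a_n = -22 − 6·n.
Track B = 8, 27, 64, 125, 216: the cubes 2³, 3³, 4³, ….
Track A's pattern makes the blank -46.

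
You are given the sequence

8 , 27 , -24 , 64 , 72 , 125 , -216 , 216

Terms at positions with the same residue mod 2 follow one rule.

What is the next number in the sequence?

648

The terms cycle through 2 interleaved subsequences.
Track A = 8, -24, 72, -216: geometric with ratio -3.
Track B = 27, 64, 125, 216: consecutive cubes n³ from n = 3.
The 9th slot belongs to track A; its 5th term is 648.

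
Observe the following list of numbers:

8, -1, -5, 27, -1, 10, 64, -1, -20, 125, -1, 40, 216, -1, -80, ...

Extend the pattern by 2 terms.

343, -1

Taking every 3rd term gives 3 separate tracks.
Subsequence A: 8, 27, 64, 125, 216. Consecutive cubes n³ from n = 2.
Subsequence B: -1, -1, -1, -1, -1. Constant -1.
Subsequence C: -5, 10, -20, 40, -80. Geometric, ×-2 each step.
Position 16 → subsequence A, term 6 = 343.
Position 17 → subsequence B, term 6 = -1.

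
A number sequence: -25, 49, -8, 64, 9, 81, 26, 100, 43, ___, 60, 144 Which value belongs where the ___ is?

Split by position mod 2 into 2 tracks.
Subsequence A = -25, -8, 9, 26, 43, 60: linear: a_n = -42 + 17·n.
Subsequence B = 49, 64, 81, 100, ?, 144: the squares 7², 8², 9², ….
Filling subsequence B at index 5 by its rule yields 121.

121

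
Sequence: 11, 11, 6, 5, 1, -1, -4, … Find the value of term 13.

Split by position mod 2 into 2 tracks.
Track A: 11, 6, 1, -4 — arithmetic with common difference −5.
Track B: 11, 5, -1 — subtracting 6 each time.
Term 13 comes from track A (its 7th entry): -19.

-19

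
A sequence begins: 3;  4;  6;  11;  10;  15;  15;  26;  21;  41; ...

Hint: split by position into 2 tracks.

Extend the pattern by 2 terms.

28, 67

Taking every 2nd term gives 2 separate tracks.
Subsequence A = 3, 6, 10, 15, 21: the triangular numbers T_2, T_3, ….
Subsequence B = 4, 11, 15, 26, 41: each term equals the sum of the previous two.
The 11th slot belongs to subsequence A; its 6th term is 28.
The 12th slot belongs to subsequence B; its 6th term is 67.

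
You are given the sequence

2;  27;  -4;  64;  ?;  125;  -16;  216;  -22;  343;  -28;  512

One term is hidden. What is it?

Odd-indexed and even-indexed terms follow separate rules.
Stream A: 2, -4, ?, -16, -22, -28 (arithmetic with common difference −6).
Stream B: 27, 64, 125, 216, 343, 512 (the cubes 3³, 4³, 5³, …).
The gap is stream A's term 3; the rule gives -10.

-10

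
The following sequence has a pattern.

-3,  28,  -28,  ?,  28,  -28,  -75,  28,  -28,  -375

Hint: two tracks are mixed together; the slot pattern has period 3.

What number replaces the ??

Positions follow the repeating pattern ABB; grouping by letter gives 2 tracks.
Track A is -3, ?, -75, -375, which is a geometric progression (common ratio 5).
Track B is 28, -28, 28, -28, 28, -28, which is oscillating between 28 and -28.
Track A's pattern makes the blank -15.

-15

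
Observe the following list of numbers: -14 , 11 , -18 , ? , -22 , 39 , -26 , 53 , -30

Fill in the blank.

25

Odd-indexed and even-indexed terms follow separate rules.
Track A is -14, -18, -22, -26, -30, which is arithmetic with common difference −4.
Track B is 11, ?, 39, 53, which is linear: a_n = -3 + 14·n.
So the missing entry in track B is 25.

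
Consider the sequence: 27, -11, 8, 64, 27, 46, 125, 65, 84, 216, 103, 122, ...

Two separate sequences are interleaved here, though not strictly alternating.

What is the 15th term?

Reading positions in blocks of 3 reveals the pattern ABB — 2 tracks woven together.
Track A: 27, 64, 125, 216. Consecutive cubes n³ from n = 3.
Track B: -11, 8, 27, 46, 65, 84, 103, 122. Arithmetic with common difference +19.
Term 15 comes from track B (its 10th entry): 160.

160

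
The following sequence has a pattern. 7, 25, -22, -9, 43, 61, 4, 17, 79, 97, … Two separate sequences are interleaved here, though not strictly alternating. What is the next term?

30

Positions follow the repeating pattern AABB; grouping by letter gives 2 tracks.
Track A is 7, 25, 43, 61, 79, 97, which is arithmetic with common difference +18.
Track B is -22, -9, 4, 17, which is arithmetic, step +13.
Term 11 comes from track B (its 5th entry): 30.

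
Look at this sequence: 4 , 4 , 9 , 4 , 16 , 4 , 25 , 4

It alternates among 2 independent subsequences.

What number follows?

36

Taking every 2nd term gives 2 separate tracks.
Track A: 4, 9, 16, 25. Perfect squares starting at 2².
Track B: 4, 4, 4, 4. Always 4.
Position 9 → track A, term 5 = 36.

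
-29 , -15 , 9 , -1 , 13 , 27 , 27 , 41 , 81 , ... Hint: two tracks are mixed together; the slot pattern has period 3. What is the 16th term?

Positions follow the repeating pattern AAB; grouping by letter gives 2 tracks.
Track A = -29, -15, -1, 13, 27, 41: arithmetic, step +14.
Track B = 9, 27, 81: powers of 3.
Term 16 comes from track A (its 11th entry): 111.

111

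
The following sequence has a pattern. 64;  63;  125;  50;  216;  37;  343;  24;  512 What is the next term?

11

The terms cycle through 2 interleaved subsequences.
Track A: 64, 125, 216, 343, 512. Consecutive cubes n³ from n = 4.
Track B: 63, 50, 37, 24. Arithmetic with common difference −13.
The 10th slot belongs to track B; its 5th term is 11.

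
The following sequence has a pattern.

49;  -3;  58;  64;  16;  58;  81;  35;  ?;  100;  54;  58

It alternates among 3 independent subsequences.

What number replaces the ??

Split by position mod 3 into 3 tracks.
Track A: 49, 64, 81, 100 — perfect squares starting at 7².
Track B: -3, 16, 35, 54 — linear: a_n = -22 + 19·n.
Track C: 58, 58, ?, 58 — the constant sequence 58.
Track C's pattern makes the blank 58.

58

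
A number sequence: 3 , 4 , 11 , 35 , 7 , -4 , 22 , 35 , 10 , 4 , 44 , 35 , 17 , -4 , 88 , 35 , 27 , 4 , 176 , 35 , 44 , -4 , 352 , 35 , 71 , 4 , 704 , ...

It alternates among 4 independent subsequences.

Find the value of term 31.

1408

The terms cycle through 4 interleaved subsequences.
Track A: 3, 7, 10, 17, 27, 44, 71. Each term equals the sum of the previous two.
Track B: 4, -4, 4, -4, 4, -4, 4. Oscillating between 4 and -4.
Track C: 11, 22, 44, 88, 176, 352, 704. Geometric with ratio 2.
Track D: 35, 35, 35, 35, 35, 35. Always 35.
Position 31 falls in track C as its term 8, giving 1408.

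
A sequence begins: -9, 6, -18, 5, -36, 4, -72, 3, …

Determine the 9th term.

Odd-indexed and even-indexed terms follow separate rules.
Track A = -9, -18, -36, -72: geometric, ×2 each step.
Track B = 6, 5, 4, 3: arithmetic with common difference −1.
Term 9 comes from track A (its 5th entry): -144.

-144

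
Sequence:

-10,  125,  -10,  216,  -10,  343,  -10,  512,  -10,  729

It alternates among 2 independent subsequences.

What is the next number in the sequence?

Split by position mod 2 into 2 tracks.
Track A is -10, -10, -10, -10, -10, which is the constant sequence -10.
Track B is 125, 216, 343, 512, 729, which is perfect cubes starting at 5³.
Position 11 falls in track A as its term 6, giving -10.

-10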